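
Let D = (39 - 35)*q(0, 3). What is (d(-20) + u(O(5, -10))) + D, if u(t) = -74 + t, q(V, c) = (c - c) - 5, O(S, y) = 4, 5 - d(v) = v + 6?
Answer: -71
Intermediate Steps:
d(v) = -1 - v (d(v) = 5 - (v + 6) = 5 - (6 + v) = 5 + (-6 - v) = -1 - v)
q(V, c) = -5 (q(V, c) = 0 - 5 = -5)
D = -20 (D = (39 - 35)*(-5) = 4*(-5) = -20)
(d(-20) + u(O(5, -10))) + D = ((-1 - 1*(-20)) + (-74 + 4)) - 20 = ((-1 + 20) - 70) - 20 = (19 - 70) - 20 = -51 - 20 = -71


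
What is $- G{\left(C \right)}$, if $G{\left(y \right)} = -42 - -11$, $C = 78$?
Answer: $31$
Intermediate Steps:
$G{\left(y \right)} = -31$ ($G{\left(y \right)} = -42 + 11 = -31$)
$- G{\left(C \right)} = \left(-1\right) \left(-31\right) = 31$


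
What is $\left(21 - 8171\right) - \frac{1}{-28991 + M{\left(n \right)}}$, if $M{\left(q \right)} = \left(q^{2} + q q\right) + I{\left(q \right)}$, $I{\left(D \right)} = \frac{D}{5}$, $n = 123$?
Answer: $- \frac{52632705}{6458} \approx -8150.0$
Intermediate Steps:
$I{\left(D \right)} = \frac{D}{5}$ ($I{\left(D \right)} = D \frac{1}{5} = \frac{D}{5}$)
$M{\left(q \right)} = 2 q^{2} + \frac{q}{5}$ ($M{\left(q \right)} = \left(q^{2} + q q\right) + \frac{q}{5} = \left(q^{2} + q^{2}\right) + \frac{q}{5} = 2 q^{2} + \frac{q}{5}$)
$\left(21 - 8171\right) - \frac{1}{-28991 + M{\left(n \right)}} = \left(21 - 8171\right) - \frac{1}{-28991 + \frac{1}{5} \cdot 123 \left(1 + 10 \cdot 123\right)} = \left(21 - 8171\right) - \frac{1}{-28991 + \frac{1}{5} \cdot 123 \left(1 + 1230\right)} = -8150 - \frac{1}{-28991 + \frac{1}{5} \cdot 123 \cdot 1231} = -8150 - \frac{1}{-28991 + \frac{151413}{5}} = -8150 - \frac{1}{\frac{6458}{5}} = -8150 - \frac{5}{6458} = - \frac{52632705}{6458}$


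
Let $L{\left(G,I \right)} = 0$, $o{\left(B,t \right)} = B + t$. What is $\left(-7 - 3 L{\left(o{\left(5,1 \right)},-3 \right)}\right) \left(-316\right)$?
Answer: $2212$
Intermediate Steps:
$\left(-7 - 3 L{\left(o{\left(5,1 \right)},-3 \right)}\right) \left(-316\right) = \left(-7 - 0\right) \left(-316\right) = \left(-7 + 0\right) \left(-316\right) = \left(-7\right) \left(-316\right) = 2212$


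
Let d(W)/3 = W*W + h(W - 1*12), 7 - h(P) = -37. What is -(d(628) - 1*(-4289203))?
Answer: -5472487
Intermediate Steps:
h(P) = 44 (h(P) = 7 - 1*(-37) = 7 + 37 = 44)
d(W) = 132 + 3*W² (d(W) = 3*(W*W + 44) = 3*(W² + 44) = 3*(44 + W²) = 132 + 3*W²)
-(d(628) - 1*(-4289203)) = -((132 + 3*628²) - 1*(-4289203)) = -((132 + 3*394384) + 4289203) = -((132 + 1183152) + 4289203) = -(1183284 + 4289203) = -1*5472487 = -5472487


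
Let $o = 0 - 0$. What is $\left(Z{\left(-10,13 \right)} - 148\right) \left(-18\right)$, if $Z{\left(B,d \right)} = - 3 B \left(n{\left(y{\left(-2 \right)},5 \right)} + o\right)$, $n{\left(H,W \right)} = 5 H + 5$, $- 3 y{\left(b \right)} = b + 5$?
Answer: $2664$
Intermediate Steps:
$y{\left(b \right)} = - \frac{5}{3} - \frac{b}{3}$ ($y{\left(b \right)} = - \frac{b + 5}{3} = - \frac{5 + b}{3} = - \frac{5}{3} - \frac{b}{3}$)
$o = 0$ ($o = 0 + 0 = 0$)
$n{\left(H,W \right)} = 5 + 5 H$
$Z{\left(B,d \right)} = 0$ ($Z{\left(B,d \right)} = - 3 B \left(\left(5 + 5 \left(- \frac{5}{3} - - \frac{2}{3}\right)\right) + 0\right) = - 3 B \left(\left(5 + 5 \left(- \frac{5}{3} + \frac{2}{3}\right)\right) + 0\right) = - 3 B \left(\left(5 + 5 \left(-1\right)\right) + 0\right) = - 3 B \left(\left(5 - 5\right) + 0\right) = - 3 B \left(0 + 0\right) = - 3 B 0 = 0$)
$\left(Z{\left(-10,13 \right)} - 148\right) \left(-18\right) = \left(0 - 148\right) \left(-18\right) = \left(-148\right) \left(-18\right) = 2664$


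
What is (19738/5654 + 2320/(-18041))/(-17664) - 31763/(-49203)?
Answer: 866871983424529/1343238448704768 ≈ 0.64536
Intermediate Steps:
(19738/5654 + 2320/(-18041))/(-17664) - 31763/(-49203) = (19738*(1/5654) + 2320*(-1/18041))*(-1/17664) - 31763*(-1/49203) = (9869/2827 - 2320/18041)*(-1/17664) + 31763/49203 = (171487989/51001907)*(-1/17664) + 31763/49203 = -57162663/300299228416 + 31763/49203 = 866871983424529/1343238448704768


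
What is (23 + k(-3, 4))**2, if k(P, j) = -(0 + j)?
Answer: 361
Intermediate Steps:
k(P, j) = -j
(23 + k(-3, 4))**2 = (23 - 1*4)**2 = (23 - 4)**2 = 19**2 = 361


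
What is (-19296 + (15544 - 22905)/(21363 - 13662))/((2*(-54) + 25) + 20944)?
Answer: -8741521/9450033 ≈ -0.92502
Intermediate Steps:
(-19296 + (15544 - 22905)/(21363 - 13662))/((2*(-54) + 25) + 20944) = (-19296 - 7361/7701)/((-108 + 25) + 20944) = (-19296 - 7361*1/7701)/(-83 + 20944) = (-19296 - 433/453)/20861 = -8741521/453*1/20861 = -8741521/9450033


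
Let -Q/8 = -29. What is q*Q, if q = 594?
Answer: 137808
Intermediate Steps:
Q = 232 (Q = -8*(-29) = 232)
q*Q = 594*232 = 137808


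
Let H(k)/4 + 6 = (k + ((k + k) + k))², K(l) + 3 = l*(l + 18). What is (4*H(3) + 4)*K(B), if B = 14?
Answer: 984340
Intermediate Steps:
K(l) = -3 + l*(18 + l) (K(l) = -3 + l*(l + 18) = -3 + l*(18 + l))
H(k) = -24 + 64*k² (H(k) = -24 + 4*(k + ((k + k) + k))² = -24 + 4*(k + (2*k + k))² = -24 + 4*(k + 3*k)² = -24 + 4*(4*k)² = -24 + 4*(16*k²) = -24 + 64*k²)
(4*H(3) + 4)*K(B) = (4*(-24 + 64*3²) + 4)*(-3 + 14² + 18*14) = (4*(-24 + 64*9) + 4)*(-3 + 196 + 252) = (4*(-24 + 576) + 4)*445 = (4*552 + 4)*445 = (2208 + 4)*445 = 2212*445 = 984340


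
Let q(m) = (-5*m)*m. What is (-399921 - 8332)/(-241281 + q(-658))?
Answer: 408253/2406101 ≈ 0.16967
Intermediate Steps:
q(m) = -5*m²
(-399921 - 8332)/(-241281 + q(-658)) = (-399921 - 8332)/(-241281 - 5*(-658)²) = -408253/(-241281 - 5*432964) = -408253/(-241281 - 2164820) = -408253/(-2406101) = -408253*(-1/2406101) = 408253/2406101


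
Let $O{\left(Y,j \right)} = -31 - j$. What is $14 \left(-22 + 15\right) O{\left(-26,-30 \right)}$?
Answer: $98$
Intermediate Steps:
$14 \left(-22 + 15\right) O{\left(-26,-30 \right)} = 14 \left(-22 + 15\right) \left(-31 - -30\right) = 14 \left(-7\right) \left(-31 + 30\right) = \left(-98\right) \left(-1\right) = 98$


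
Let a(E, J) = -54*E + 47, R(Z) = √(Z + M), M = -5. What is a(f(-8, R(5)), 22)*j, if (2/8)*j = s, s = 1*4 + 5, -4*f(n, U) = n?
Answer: -2196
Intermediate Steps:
R(Z) = √(-5 + Z) (R(Z) = √(Z - 5) = √(-5 + Z))
f(n, U) = -n/4
a(E, J) = 47 - 54*E
s = 9 (s = 4 + 5 = 9)
j = 36 (j = 4*9 = 36)
a(f(-8, R(5)), 22)*j = (47 - (-27)*(-8)/2)*36 = (47 - 54*2)*36 = (47 - 108)*36 = -61*36 = -2196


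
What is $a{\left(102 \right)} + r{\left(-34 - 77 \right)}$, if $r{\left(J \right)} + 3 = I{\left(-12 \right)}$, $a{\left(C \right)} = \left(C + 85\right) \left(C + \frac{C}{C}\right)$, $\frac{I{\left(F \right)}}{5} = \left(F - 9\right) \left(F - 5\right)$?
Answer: $21043$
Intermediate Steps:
$I{\left(F \right)} = 5 \left(-9 + F\right) \left(-5 + F\right)$ ($I{\left(F \right)} = 5 \left(F - 9\right) \left(F - 5\right) = 5 \left(-9 + F\right) \left(-5 + F\right)$)
$a{\left(C \right)} = \left(1 + C\right) \left(85 + C\right)$ ($a{\left(C \right)} = \left(85 + C\right) \left(C + 1\right) = \left(85 + C\right) \left(1 + C\right) = \left(1 + C\right) \left(85 + C\right)$)
$r{\left(J \right)} = 1782$ ($r{\left(J \right)} = -3 + \left(225 - -840 + 5 \left(-12\right)^{2}\right) = -3 + \left(225 + 840 + 5 \cdot 144\right) = -3 + \left(225 + 840 + 720\right) = -3 + 1785 = 1782$)
$a{\left(102 \right)} + r{\left(-34 - 77 \right)} = \left(85 + 102^{2} + 86 \cdot 102\right) + 1782 = \left(85 + 10404 + 8772\right) + 1782 = 19261 + 1782 = 21043$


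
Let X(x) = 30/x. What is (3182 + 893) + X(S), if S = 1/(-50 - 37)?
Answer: 1465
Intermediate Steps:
S = -1/87 (S = 1/(-87) = -1/87 ≈ -0.011494)
(3182 + 893) + X(S) = (3182 + 893) + 30/(-1/87) = 4075 + 30*(-87) = 4075 - 2610 = 1465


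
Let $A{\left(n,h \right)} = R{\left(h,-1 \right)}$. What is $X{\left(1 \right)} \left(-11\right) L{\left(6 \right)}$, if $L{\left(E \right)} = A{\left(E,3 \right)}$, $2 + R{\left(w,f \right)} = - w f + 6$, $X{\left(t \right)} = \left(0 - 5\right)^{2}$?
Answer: $-1925$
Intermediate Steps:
$X{\left(t \right)} = 25$ ($X{\left(t \right)} = \left(-5\right)^{2} = 25$)
$R{\left(w,f \right)} = 4 - f w$ ($R{\left(w,f \right)} = -2 + \left(- w f + 6\right) = -2 - \left(-6 + f w\right) = 4 - f w$)
$A{\left(n,h \right)} = 4 + h$ ($A{\left(n,h \right)} = 4 - - h = 4 + h$)
$L{\left(E \right)} = 7$ ($L{\left(E \right)} = 4 + 3 = 7$)
$X{\left(1 \right)} \left(-11\right) L{\left(6 \right)} = 25 \left(-11\right) 7 = \left(-275\right) 7 = -1925$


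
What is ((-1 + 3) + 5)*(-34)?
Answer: -238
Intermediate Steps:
((-1 + 3) + 5)*(-34) = (2 + 5)*(-34) = 7*(-34) = -238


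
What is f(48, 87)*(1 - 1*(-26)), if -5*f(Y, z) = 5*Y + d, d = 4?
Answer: -6588/5 ≈ -1317.6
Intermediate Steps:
f(Y, z) = -4/5 - Y (f(Y, z) = -(5*Y + 4)/5 = -(4 + 5*Y)/5 = -4/5 - Y)
f(48, 87)*(1 - 1*(-26)) = (-4/5 - 1*48)*(1 - 1*(-26)) = (-4/5 - 48)*(1 + 26) = -244/5*27 = -6588/5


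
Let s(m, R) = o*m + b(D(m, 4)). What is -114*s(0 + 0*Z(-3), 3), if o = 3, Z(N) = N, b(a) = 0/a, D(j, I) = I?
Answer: 0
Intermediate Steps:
b(a) = 0
s(m, R) = 3*m (s(m, R) = 3*m + 0 = 3*m)
-114*s(0 + 0*Z(-3), 3) = -342*(0 + 0*(-3)) = -342*(0 + 0) = -342*0 = -114*0 = 0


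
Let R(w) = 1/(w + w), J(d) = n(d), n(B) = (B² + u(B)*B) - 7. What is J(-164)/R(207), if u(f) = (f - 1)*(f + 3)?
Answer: -1792525194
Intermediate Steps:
u(f) = (-1 + f)*(3 + f)
n(B) = -7 + B² + B*(-3 + B² + 2*B) (n(B) = (B² + (-3 + B² + 2*B)*B) - 7 = (B² + B*(-3 + B² + 2*B)) - 7 = -7 + B² + B*(-3 + B² + 2*B))
J(d) = -7 + d³ - 3*d + 3*d²
R(w) = 1/(2*w)
J(-164)/R(207) = (-7 + (-164)³ - 3*(-164) + 3*(-164)²)/(((½)/207)) = (-7 - 4410944 + 492 + 3*26896)/(((½)*(1/207))) = (-7 - 4410944 + 492 + 80688)/(1/414) = -4329771*414 = -1792525194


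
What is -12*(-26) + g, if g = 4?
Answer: 316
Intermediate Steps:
-12*(-26) + g = -12*(-26) + 4 = 312 + 4 = 316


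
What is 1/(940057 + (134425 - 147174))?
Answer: 1/927308 ≈ 1.0784e-6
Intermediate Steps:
1/(940057 + (134425 - 147174)) = 1/(940057 - 12749) = 1/927308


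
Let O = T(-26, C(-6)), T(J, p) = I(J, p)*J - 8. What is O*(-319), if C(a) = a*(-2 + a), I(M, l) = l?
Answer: 400664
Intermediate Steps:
T(J, p) = -8 + J*p (T(J, p) = p*J - 8 = J*p - 8 = -8 + J*p)
O = -1256 (O = -8 - (-156)*(-2 - 6) = -8 - (-156)*(-8) = -8 - 26*48 = -8 - 1248 = -1256)
O*(-319) = -1256*(-319) = 400664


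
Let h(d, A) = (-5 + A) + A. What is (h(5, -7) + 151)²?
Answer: 17424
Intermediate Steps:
h(d, A) = -5 + 2*A
(h(5, -7) + 151)² = ((-5 + 2*(-7)) + 151)² = ((-5 - 14) + 151)² = (-19 + 151)² = 132² = 17424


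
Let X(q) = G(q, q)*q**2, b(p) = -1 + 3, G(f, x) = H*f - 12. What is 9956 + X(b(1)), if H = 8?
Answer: 9972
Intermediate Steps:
G(f, x) = -12 + 8*f (G(f, x) = 8*f - 12 = -12 + 8*f)
b(p) = 2
X(q) = q**2*(-12 + 8*q) (X(q) = (-12 + 8*q)*q**2 = q**2*(-12 + 8*q))
9956 + X(b(1)) = 9956 + 2**2*(-12 + 8*2) = 9956 + 4*(-12 + 16) = 9956 + 4*4 = 9956 + 16 = 9972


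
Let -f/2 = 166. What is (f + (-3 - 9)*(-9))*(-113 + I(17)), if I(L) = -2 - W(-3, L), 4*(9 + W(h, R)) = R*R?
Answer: 39928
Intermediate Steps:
W(h, R) = -9 + R²/4 (W(h, R) = -9 + (R*R)/4 = -9 + R²/4)
f = -332 (f = -2*166 = -332)
I(L) = 7 - L²/4 (I(L) = -2 - (-9 + L²/4) = -2 + (9 - L²/4) = 7 - L²/4)
(f + (-3 - 9)*(-9))*(-113 + I(17)) = (-332 + (-3 - 9)*(-9))*(-113 + (7 - ¼*17²)) = (-332 - 12*(-9))*(-113 + (7 - ¼*289)) = (-332 + 108)*(-113 + (7 - 289/4)) = -224*(-113 - 261/4) = -224*(-713/4) = 39928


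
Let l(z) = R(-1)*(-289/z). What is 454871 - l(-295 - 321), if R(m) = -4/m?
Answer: 70049845/154 ≈ 4.5487e+5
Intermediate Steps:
l(z) = -1156/z (l(z) = (-4/(-1))*(-289/z) = (-4*(-1))*(-289/z) = 4*(-289/z) = -1156/z)
454871 - l(-295 - 321) = 454871 - (-1156)/(-295 - 321) = 454871 - (-1156)/(-616) = 454871 - (-1156)*(-1)/616 = 454871 - 1*289/154 = 454871 - 289/154 = 70049845/154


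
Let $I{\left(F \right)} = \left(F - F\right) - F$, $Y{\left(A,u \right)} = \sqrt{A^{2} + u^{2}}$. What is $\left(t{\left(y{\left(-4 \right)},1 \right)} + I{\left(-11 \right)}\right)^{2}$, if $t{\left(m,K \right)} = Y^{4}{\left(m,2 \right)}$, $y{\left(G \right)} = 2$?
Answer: $5625$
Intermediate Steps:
$I{\left(F \right)} = - F$ ($I{\left(F \right)} = 0 - F = - F$)
$t{\left(m,K \right)} = \left(4 + m^{2}\right)^{2}$ ($t{\left(m,K \right)} = \left(\sqrt{m^{2} + 2^{2}}\right)^{4} = \left(\sqrt{m^{2} + 4}\right)^{4} = \left(\sqrt{4 + m^{2}}\right)^{4} = \left(4 + m^{2}\right)^{2}$)
$\left(t{\left(y{\left(-4 \right)},1 \right)} + I{\left(-11 \right)}\right)^{2} = \left(\left(4 + 2^{2}\right)^{2} - -11\right)^{2} = \left(\left(4 + 4\right)^{2} + 11\right)^{2} = \left(8^{2} + 11\right)^{2} = \left(64 + 11\right)^{2} = 75^{2} = 5625$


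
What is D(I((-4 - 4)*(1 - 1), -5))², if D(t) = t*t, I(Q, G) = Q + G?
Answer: 625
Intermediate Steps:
I(Q, G) = G + Q
D(t) = t²
D(I((-4 - 4)*(1 - 1), -5))² = ((-5 + (-4 - 4)*(1 - 1))²)² = ((-5 - 8*0)²)² = ((-5 + 0)²)² = ((-5)²)² = 25² = 625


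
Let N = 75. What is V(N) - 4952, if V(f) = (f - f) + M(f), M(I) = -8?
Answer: -4960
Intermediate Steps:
V(f) = -8 (V(f) = (f - f) - 8 = 0 - 8 = -8)
V(N) - 4952 = -8 - 4952 = -4960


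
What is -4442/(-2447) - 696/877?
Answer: 2192522/2146019 ≈ 1.0217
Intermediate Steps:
-4442/(-2447) - 696/877 = -4442*(-1/2447) - 696*1/877 = 4442/2447 - 696/877 = 2192522/2146019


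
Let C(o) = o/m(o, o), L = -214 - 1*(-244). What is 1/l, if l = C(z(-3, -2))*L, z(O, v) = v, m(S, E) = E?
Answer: 1/30 ≈ 0.033333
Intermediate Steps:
L = 30 (L = -214 + 244 = 30)
C(o) = 1 (C(o) = o/o = 1)
l = 30 (l = 1*30 = 30)
1/l = 1/30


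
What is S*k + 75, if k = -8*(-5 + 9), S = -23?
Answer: 811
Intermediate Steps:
k = -32 (k = -8*4 = -32)
S*k + 75 = -23*(-32) + 75 = 736 + 75 = 811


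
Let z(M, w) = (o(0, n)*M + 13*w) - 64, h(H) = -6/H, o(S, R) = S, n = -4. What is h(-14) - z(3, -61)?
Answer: 6002/7 ≈ 857.43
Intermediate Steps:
z(M, w) = -64 + 13*w (z(M, w) = (0*M + 13*w) - 64 = (0 + 13*w) - 64 = 13*w - 64 = -64 + 13*w)
h(-14) - z(3, -61) = -6/(-14) - (-64 + 13*(-61)) = -6*(-1/14) - (-64 - 793) = 3/7 - 1*(-857) = 3/7 + 857 = 6002/7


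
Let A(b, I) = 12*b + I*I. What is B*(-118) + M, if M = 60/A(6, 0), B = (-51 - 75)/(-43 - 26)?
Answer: -29621/138 ≈ -214.65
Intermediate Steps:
A(b, I) = I² + 12*b (A(b, I) = 12*b + I² = I² + 12*b)
B = 42/23 (B = -126/(-69) = -126*(-1/69) = 42/23 ≈ 1.8261)
M = ⅚ (M = 60/(0² + 12*6) = 60/(0 + 72) = 60/72 = 60*(1/72) = ⅚ ≈ 0.83333)
B*(-118) + M = (42/23)*(-118) + ⅚ = -4956/23 + ⅚ = -29621/138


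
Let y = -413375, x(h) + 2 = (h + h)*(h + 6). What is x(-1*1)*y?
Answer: 4960500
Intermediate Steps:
x(h) = -2 + 2*h*(6 + h) (x(h) = -2 + (h + h)*(h + 6) = -2 + (2*h)*(6 + h) = -2 + 2*h*(6 + h))
x(-1*1)*y = (-2 + 2*(-1*1)**2 + 12*(-1*1))*(-413375) = (-2 + 2*(-1)**2 + 12*(-1))*(-413375) = (-2 + 2*1 - 12)*(-413375) = (-2 + 2 - 12)*(-413375) = -12*(-413375) = 4960500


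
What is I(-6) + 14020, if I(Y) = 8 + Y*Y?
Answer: 14064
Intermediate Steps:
I(Y) = 8 + Y²
I(-6) + 14020 = (8 + (-6)²) + 14020 = (8 + 36) + 14020 = 44 + 14020 = 14064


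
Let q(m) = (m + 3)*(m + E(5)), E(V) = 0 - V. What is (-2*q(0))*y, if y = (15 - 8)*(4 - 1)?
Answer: 630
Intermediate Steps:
E(V) = -V
y = 21 (y = 7*3 = 21)
q(m) = (-5 + m)*(3 + m) (q(m) = (m + 3)*(m - 1*5) = (3 + m)*(m - 5) = (3 + m)*(-5 + m) = (-5 + m)*(3 + m))
(-2*q(0))*y = -2*(-15 + 0² - 2*0)*21 = -2*(-15 + 0 + 0)*21 = -2*(-15)*21 = 30*21 = 630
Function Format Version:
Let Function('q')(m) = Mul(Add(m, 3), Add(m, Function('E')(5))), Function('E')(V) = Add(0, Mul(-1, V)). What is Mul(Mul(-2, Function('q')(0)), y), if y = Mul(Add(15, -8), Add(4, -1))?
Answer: 630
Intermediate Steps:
Function('E')(V) = Mul(-1, V)
y = 21 (y = Mul(7, 3) = 21)
Function('q')(m) = Mul(Add(-5, m), Add(3, m)) (Function('q')(m) = Mul(Add(m, 3), Add(m, Mul(-1, 5))) = Mul(Add(3, m), Add(m, -5)) = Mul(Add(3, m), Add(-5, m)) = Mul(Add(-5, m), Add(3, m)))
Mul(Mul(-2, Function('q')(0)), y) = Mul(Mul(-2, Add(-15, Pow(0, 2), Mul(-2, 0))), 21) = Mul(Mul(-2, Add(-15, 0, 0)), 21) = Mul(Mul(-2, -15), 21) = Mul(30, 21) = 630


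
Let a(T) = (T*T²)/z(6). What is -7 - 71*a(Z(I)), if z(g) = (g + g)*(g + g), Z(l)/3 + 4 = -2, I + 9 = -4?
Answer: 5737/2 ≈ 2868.5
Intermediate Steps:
I = -13 (I = -9 - 4 = -13)
Z(l) = -18 (Z(l) = -12 + 3*(-2) = -12 - 6 = -18)
z(g) = 4*g² (z(g) = (2*g)*(2*g) = 4*g²)
a(T) = T³/144 (a(T) = (T*T²)/((4*6²)) = T³/((4*36)) = T³/144)
-7 - 71*a(Z(I)) = -7 - 71*(-18)³/144 = -7 - 71*(-5832)/144 = -7 - 71*(-81/2) = -7 + 5751/2 = 5737/2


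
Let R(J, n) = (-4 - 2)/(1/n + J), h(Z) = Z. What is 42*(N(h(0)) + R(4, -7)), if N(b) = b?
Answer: -196/3 ≈ -65.333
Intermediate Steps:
R(J, n) = -6/(J + 1/n)
42*(N(h(0)) + R(4, -7)) = 42*(0 - 6*(-7)/(1 + 4*(-7))) = 42*(0 - 6*(-7)/(1 - 28)) = 42*(0 - 6*(-7)/(-27)) = 42*(0 - 6*(-7)*(-1/27)) = 42*(0 - 14/9) = 42*(-14/9) = -196/3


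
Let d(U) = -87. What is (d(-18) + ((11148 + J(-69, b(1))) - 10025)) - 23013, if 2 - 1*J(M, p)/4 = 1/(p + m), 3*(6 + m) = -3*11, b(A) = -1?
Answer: -197719/9 ≈ -21969.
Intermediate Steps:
m = -17 (m = -6 + (-3*11)/3 = -6 + (⅓)*(-33) = -6 - 11 = -17)
J(M, p) = 8 - 4/(-17 + p) (J(M, p) = 8 - 4/(p - 17) = 8 - 4/(-17 + p))
(d(-18) + ((11148 + J(-69, b(1))) - 10025)) - 23013 = (-87 + ((11148 + 4*(-35 + 2*(-1))/(-17 - 1)) - 10025)) - 23013 = (-87 + ((11148 + 4*(-35 - 2)/(-18)) - 10025)) - 23013 = (-87 + ((11148 + 4*(-1/18)*(-37)) - 10025)) - 23013 = (-87 + ((11148 + 74/9) - 10025)) - 23013 = (-87 + (100406/9 - 10025)) - 23013 = (-87 + 10181/9) - 23013 = 9398/9 - 23013 = -197719/9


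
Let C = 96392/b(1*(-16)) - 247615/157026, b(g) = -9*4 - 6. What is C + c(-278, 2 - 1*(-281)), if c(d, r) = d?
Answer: -2829980933/1099182 ≈ -2574.6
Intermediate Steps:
b(g) = -42 (b(g) = -36 - 6 = -42)
C = -2524408337/1099182 (C = 96392/(-42) - 247615/157026 = 96392*(-1/42) - 247615*1/157026 = -48196/21 - 247615/157026 = -2524408337/1099182 ≈ -2296.6)
C + c(-278, 2 - 1*(-281)) = -2524408337/1099182 - 278 = -2829980933/1099182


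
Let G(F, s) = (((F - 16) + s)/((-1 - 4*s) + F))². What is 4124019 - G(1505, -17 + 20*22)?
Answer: 9109729487/2209 ≈ 4.1239e+6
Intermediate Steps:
G(F, s) = (-16 + F + s)²/(-1 + F - 4*s)² (G(F, s) = (((-16 + F) + s)/(-1 + F - 4*s))² = ((-16 + F + s)/(-1 + F - 4*s))² = (-16 + F + s)²/(-1 + F - 4*s)²)
4124019 - G(1505, -17 + 20*22) = 4124019 - (-16 + 1505 + (-17 + 20*22))²/(1 - 1*1505 + 4*(-17 + 20*22))² = 4124019 - (-16 + 1505 + (-17 + 440))²/(1 - 1505 + 4*(-17 + 440))² = 4124019 - (-16 + 1505 + 423)²/(1 - 1505 + 4*423)² = 4124019 - 1912²/(1 - 1505 + 1692)² = 4124019 - 3655744/188² = 4124019 - 3655744/35344 = 4124019 - 1*228484/2209 = 4124019 - 228484/2209 = 9109729487/2209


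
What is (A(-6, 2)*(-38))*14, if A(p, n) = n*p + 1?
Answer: 5852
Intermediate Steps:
A(p, n) = 1 + n*p
(A(-6, 2)*(-38))*14 = ((1 + 2*(-6))*(-38))*14 = ((1 - 12)*(-38))*14 = -11*(-38)*14 = 418*14 = 5852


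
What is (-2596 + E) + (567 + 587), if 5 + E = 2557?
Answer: 1110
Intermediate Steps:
E = 2552 (E = -5 + 2557 = 2552)
(-2596 + E) + (567 + 587) = (-2596 + 2552) + (567 + 587) = -44 + 1154 = 1110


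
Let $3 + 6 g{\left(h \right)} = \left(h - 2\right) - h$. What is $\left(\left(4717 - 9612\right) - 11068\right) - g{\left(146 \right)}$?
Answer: $- \frac{95773}{6} \approx -15962.0$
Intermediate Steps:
$g{\left(h \right)} = - \frac{5}{6}$ ($g{\left(h \right)} = - \frac{1}{2} + \frac{\left(h - 2\right) - h}{6} = - \frac{1}{2} + \frac{\left(-2 + h\right) - h}{6} = - \frac{1}{2} + \frac{1}{6} \left(-2\right) = - \frac{1}{2} - \frac{1}{3} = - \frac{5}{6}$)
$\left(\left(4717 - 9612\right) - 11068\right) - g{\left(146 \right)} = \left(\left(4717 - 9612\right) - 11068\right) - - \frac{5}{6} = \left(-4895 - 11068\right) + \frac{5}{6} = -15963 + \frac{5}{6} = - \frac{95773}{6}$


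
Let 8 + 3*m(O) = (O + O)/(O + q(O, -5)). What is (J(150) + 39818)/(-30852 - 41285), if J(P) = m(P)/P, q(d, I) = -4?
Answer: -654010433/1184850225 ≈ -0.55198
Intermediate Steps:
m(O) = -8/3 + 2*O/(3*(-4 + O)) (m(O) = -8/3 + ((O + O)/(O - 4))/3 = -8/3 + ((2*O)/(-4 + O))/3 = -8/3 + (2*O/(-4 + O))/3 = -8/3 + 2*O/(3*(-4 + O)))
J(P) = 2*(16 - 3*P)/(3*P*(-4 + P)) (J(P) = (2*(16 - 3*P)/(3*(-4 + P)))/P = 2*(16 - 3*P)/(3*P*(-4 + P)))
(J(150) + 39818)/(-30852 - 41285) = ((⅔)*(16 - 3*150)/(150*(-4 + 150)) + 39818)/(-30852 - 41285) = ((⅔)*(1/150)*(16 - 450)/146 + 39818)/(-72137) = ((⅔)*(1/150)*(1/146)*(-434) + 39818)*(-1/72137) = (-217/16425 + 39818)*(-1/72137) = (654010433/16425)*(-1/72137) = -654010433/1184850225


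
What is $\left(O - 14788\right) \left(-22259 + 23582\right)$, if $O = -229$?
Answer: $-19867491$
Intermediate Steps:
$\left(O - 14788\right) \left(-22259 + 23582\right) = \left(-229 - 14788\right) \left(-22259 + 23582\right) = \left(-15017\right) 1323 = -19867491$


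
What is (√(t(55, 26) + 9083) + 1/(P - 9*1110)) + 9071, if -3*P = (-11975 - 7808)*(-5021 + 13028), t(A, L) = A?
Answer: 478865682428/52790837 + √9138 ≈ 9166.6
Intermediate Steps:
P = 52800827 (P = -(-11975 - 7808)*(-5021 + 13028)/3 = -(-19783)*8007/3 = -⅓*(-158402481) = 52800827)
(√(t(55, 26) + 9083) + 1/(P - 9*1110)) + 9071 = (√(55 + 9083) + 1/(52800827 - 9*1110)) + 9071 = (√9138 + 1/(52800827 - 9990)) + 9071 = (√9138 + 1/52790837) + 9071 = (1/52790837 + √9138) + 9071 = 478865682428/52790837 + √9138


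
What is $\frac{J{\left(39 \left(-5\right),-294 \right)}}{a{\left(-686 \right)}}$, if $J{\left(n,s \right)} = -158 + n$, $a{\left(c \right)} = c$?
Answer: $\frac{353}{686} \approx 0.51458$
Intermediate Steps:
$\frac{J{\left(39 \left(-5\right),-294 \right)}}{a{\left(-686 \right)}} = \frac{-158 + 39 \left(-5\right)}{-686} = \left(-158 - 195\right) \left(- \frac{1}{686}\right) = \left(-353\right) \left(- \frac{1}{686}\right) = \frac{353}{686}$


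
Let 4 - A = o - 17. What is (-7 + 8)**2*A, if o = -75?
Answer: 96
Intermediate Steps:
A = 96 (A = 4 - (-75 - 17) = 4 - 1*(-92) = 4 + 92 = 96)
(-7 + 8)**2*A = (-7 + 8)**2*96 = 1**2*96 = 1*96 = 96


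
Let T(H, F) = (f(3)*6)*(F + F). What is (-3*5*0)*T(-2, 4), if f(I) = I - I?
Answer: 0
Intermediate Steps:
f(I) = 0
T(H, F) = 0 (T(H, F) = (0*6)*(F + F) = 0*(2*F) = 0)
(-3*5*0)*T(-2, 4) = (-3*5*0)*0 = -15*0*0 = 0*0 = 0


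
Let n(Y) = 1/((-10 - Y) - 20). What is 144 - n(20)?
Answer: 7201/50 ≈ 144.02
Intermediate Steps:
n(Y) = 1/(-30 - Y)
144 - n(20) = 144 - (-1)/(30 + 20) = 144 - (-1)/50 = 144 - 1*(-1/50) = 144 + 1/50 = 7201/50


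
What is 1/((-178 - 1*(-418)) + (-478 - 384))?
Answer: -1/622 ≈ -0.0016077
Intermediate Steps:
1/((-178 - 1*(-418)) + (-478 - 384)) = 1/((-178 + 418) - 862) = 1/(240 - 862) = 1/(-622) = -1/622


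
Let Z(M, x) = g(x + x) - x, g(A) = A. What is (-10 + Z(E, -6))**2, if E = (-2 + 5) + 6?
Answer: 256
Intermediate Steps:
E = 9 (E = 3 + 6 = 9)
Z(M, x) = x (Z(M, x) = (x + x) - x = 2*x - x = x)
(-10 + Z(E, -6))**2 = (-10 - 6)**2 = (-16)**2 = 256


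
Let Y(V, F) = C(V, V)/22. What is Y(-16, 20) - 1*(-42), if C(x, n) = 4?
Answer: 464/11 ≈ 42.182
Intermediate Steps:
Y(V, F) = 2/11 (Y(V, F) = 4/22 = 4*(1/22) = 2/11)
Y(-16, 20) - 1*(-42) = 2/11 - 1*(-42) = 2/11 + 42 = 464/11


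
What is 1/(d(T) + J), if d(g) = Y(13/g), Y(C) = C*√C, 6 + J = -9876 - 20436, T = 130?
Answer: -30318000/919181123999 - 10*√10/919181123999 ≈ -3.2984e-5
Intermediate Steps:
J = -30318 (J = -6 + (-9876 - 20436) = -6 - 30312 = -30318)
Y(C) = C^(3/2)
d(g) = 13*√13*(1/g)^(3/2) (d(g) = (13/g)^(3/2) = 13*√13*(1/g)^(3/2))
1/(d(T) + J) = 1/(13*√13*(1/130)^(3/2) - 30318) = 1/(13*√13*(√130/16900) - 30318) = 1/(√10/100 - 30318) = 1/(-30318 + √10/100)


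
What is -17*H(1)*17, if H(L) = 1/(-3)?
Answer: 289/3 ≈ 96.333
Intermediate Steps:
H(L) = -⅓
-17*H(1)*17 = -17*(-⅓)*17 = (17/3)*17 = 289/3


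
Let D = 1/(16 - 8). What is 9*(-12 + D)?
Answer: -855/8 ≈ -106.88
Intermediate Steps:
D = 1/8 ≈ 0.12500
9*(-12 + D) = 9*(-12 + 1/8) = 9*(-95/8) = -855/8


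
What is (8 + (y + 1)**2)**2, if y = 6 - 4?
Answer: 289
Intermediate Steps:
y = 2
(8 + (y + 1)**2)**2 = (8 + (2 + 1)**2)**2 = (8 + 3**2)**2 = (8 + 9)**2 = 17**2 = 289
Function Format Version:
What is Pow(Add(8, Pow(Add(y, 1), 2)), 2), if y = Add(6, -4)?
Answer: 289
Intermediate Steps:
y = 2
Pow(Add(8, Pow(Add(y, 1), 2)), 2) = Pow(Add(8, Pow(Add(2, 1), 2)), 2) = Pow(Add(8, Pow(3, 2)), 2) = Pow(Add(8, 9), 2) = Pow(17, 2) = 289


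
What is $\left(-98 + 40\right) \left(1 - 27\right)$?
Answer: $1508$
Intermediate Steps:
$\left(-98 + 40\right) \left(1 - 27\right) = \left(-58\right) \left(-26\right) = 1508$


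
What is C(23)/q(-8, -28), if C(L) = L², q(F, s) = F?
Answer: -529/8 ≈ -66.125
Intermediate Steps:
C(23)/q(-8, -28) = 23²/(-8) = 529*(-⅛) = -529/8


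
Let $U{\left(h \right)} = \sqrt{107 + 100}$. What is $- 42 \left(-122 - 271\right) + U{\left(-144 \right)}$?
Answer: $16506 + 3 \sqrt{23} \approx 16520.0$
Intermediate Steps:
$U{\left(h \right)} = 3 \sqrt{23}$ ($U{\left(h \right)} = \sqrt{207} = 3 \sqrt{23}$)
$- 42 \left(-122 - 271\right) + U{\left(-144 \right)} = - 42 \left(-122 - 271\right) + 3 \sqrt{23} = \left(-42\right) \left(-393\right) + 3 \sqrt{23} = 16506 + 3 \sqrt{23}$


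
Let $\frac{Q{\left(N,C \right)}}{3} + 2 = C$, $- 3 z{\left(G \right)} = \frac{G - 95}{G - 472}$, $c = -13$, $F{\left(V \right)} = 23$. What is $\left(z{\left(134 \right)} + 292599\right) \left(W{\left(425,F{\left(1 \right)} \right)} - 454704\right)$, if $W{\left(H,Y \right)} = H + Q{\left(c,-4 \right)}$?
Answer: $- \frac{3456098499775}{26} \approx -1.3293 \cdot 10^{11}$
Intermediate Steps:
$z{\left(G \right)} = - \frac{-95 + G}{3 \left(-472 + G\right)}$ ($z{\left(G \right)} = - \frac{\left(G - 95\right) \frac{1}{G - 472}}{3} = - \frac{\left(-95 + G\right) \frac{1}{-472 + G}}{3} = - \frac{\frac{1}{-472 + G} \left(-95 + G\right)}{3} = - \frac{-95 + G}{3 \left(-472 + G\right)}$)
$Q{\left(N,C \right)} = -6 + 3 C$
$W{\left(H,Y \right)} = -18 + H$ ($W{\left(H,Y \right)} = H + \left(-6 + 3 \left(-4\right)\right) = H - 18 = -18 + H$)
$\left(z{\left(134 \right)} + 292599\right) \left(W{\left(425,F{\left(1 \right)} \right)} - 454704\right) = \left(\frac{95 - 134}{3 \left(-472 + 134\right)} + 292599\right) \left(\left(-18 + 425\right) - 454704\right) = \left(\frac{95 - 134}{3 \left(-338\right)} + 292599\right) \left(407 - 454704\right) = \left(\frac{1}{3} \left(- \frac{1}{338}\right) \left(-39\right) + 292599\right) \left(-454297\right) = \left(\frac{1}{26} + 292599\right) \left(-454297\right) = \frac{7607575}{26} \left(-454297\right) = - \frac{3456098499775}{26}$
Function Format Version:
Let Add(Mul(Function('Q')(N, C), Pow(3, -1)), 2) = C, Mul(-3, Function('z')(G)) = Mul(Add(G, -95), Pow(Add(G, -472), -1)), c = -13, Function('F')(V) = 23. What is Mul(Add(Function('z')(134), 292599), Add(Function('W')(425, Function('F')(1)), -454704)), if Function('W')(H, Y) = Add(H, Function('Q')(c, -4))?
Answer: Rational(-3456098499775, 26) ≈ -1.3293e+11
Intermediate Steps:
Function('z')(G) = Mul(Rational(-1, 3), Pow(Add(-472, G), -1), Add(-95, G)) (Function('z')(G) = Mul(Rational(-1, 3), Mul(Add(G, -95), Pow(Add(G, -472), -1))) = Mul(Rational(-1, 3), Mul(Add(-95, G), Pow(Add(-472, G), -1))) = Mul(Rational(-1, 3), Mul(Pow(Add(-472, G), -1), Add(-95, G))) = Mul(Rational(-1, 3), Pow(Add(-472, G), -1), Add(-95, G)))
Function('Q')(N, C) = Add(-6, Mul(3, C))
Function('W')(H, Y) = Add(-18, H) (Function('W')(H, Y) = Add(H, Add(-6, Mul(3, -4))) = Add(H, Add(-6, -12)) = Add(H, -18) = Add(-18, H))
Mul(Add(Function('z')(134), 292599), Add(Function('W')(425, Function('F')(1)), -454704)) = Mul(Add(Mul(Rational(1, 3), Pow(Add(-472, 134), -1), Add(95, Mul(-1, 134))), 292599), Add(Add(-18, 425), -454704)) = Mul(Add(Mul(Rational(1, 3), Pow(-338, -1), Add(95, -134)), 292599), Add(407, -454704)) = Mul(Add(Mul(Rational(1, 3), Rational(-1, 338), -39), 292599), -454297) = Mul(Add(Rational(1, 26), 292599), -454297) = Mul(Rational(7607575, 26), -454297) = Rational(-3456098499775, 26)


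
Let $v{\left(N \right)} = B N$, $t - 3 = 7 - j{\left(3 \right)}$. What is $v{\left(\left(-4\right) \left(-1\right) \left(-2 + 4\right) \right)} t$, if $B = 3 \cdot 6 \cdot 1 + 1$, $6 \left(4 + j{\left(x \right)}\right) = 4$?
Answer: $\frac{6080}{3} \approx 2026.7$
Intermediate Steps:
$j{\left(x \right)} = - \frac{10}{3}$ ($j{\left(x \right)} = -4 + \frac{1}{6} \cdot 4 = -4 + \frac{2}{3} = - \frac{10}{3}$)
$B = 19$ ($B = 18 \cdot 1 + 1 = 18 + 1 = 19$)
$t = \frac{40}{3}$ ($t = 3 + \left(7 - - \frac{10}{3}\right) = 3 + \left(7 + \frac{10}{3}\right) = 3 + \frac{31}{3} = \frac{40}{3} \approx 13.333$)
$v{\left(N \right)} = 19 N$
$v{\left(\left(-4\right) \left(-1\right) \left(-2 + 4\right) \right)} t = 19 \left(-4\right) \left(-1\right) \left(-2 + 4\right) \frac{40}{3} = 19 \cdot 4 \cdot 2 \cdot \frac{40}{3} = 19 \cdot 8 \cdot \frac{40}{3} = 152 \cdot \frac{40}{3} = \frac{6080}{3}$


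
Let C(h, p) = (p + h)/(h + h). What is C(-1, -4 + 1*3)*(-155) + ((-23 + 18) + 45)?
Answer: -115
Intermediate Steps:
C(h, p) = (h + p)/(2*h) (C(h, p) = (h + p)/((2*h)) = (h + p)*(1/(2*h)) = (h + p)/(2*h))
C(-1, -4 + 1*3)*(-155) + ((-23 + 18) + 45) = ((½)*(-1 + (-4 + 1*3))/(-1))*(-155) + ((-23 + 18) + 45) = ((½)*(-1)*(-1 + (-4 + 3)))*(-155) + (-5 + 45) = ((½)*(-1)*(-1 - 1))*(-155) + 40 = ((½)*(-1)*(-2))*(-155) + 40 = 1*(-155) + 40 = -155 + 40 = -115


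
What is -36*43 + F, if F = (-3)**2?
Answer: -1539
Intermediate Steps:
F = 9
-36*43 + F = -36*43 + 9 = -1548 + 9 = -1539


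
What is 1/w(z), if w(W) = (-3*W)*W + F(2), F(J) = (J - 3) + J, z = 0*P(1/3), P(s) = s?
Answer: 1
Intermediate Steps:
z = 0 (z = 0/3 = 0*(1/3) = 0)
F(J) = -3 + 2*J (F(J) = (-3 + J) + J = -3 + 2*J)
w(W) = 1 - 3*W**2 (w(W) = (-3*W)*W + (-3 + 2*2) = -3*W**2 + (-3 + 4) = -3*W**2 + 1 = 1 - 3*W**2)
1/w(z) = 1/(1 - 3*0**2) = 1/(1 - 3*0) = 1/(1 + 0) = 1/1 = 1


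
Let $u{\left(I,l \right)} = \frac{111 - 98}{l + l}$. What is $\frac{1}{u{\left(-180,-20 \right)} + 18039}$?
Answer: $\frac{40}{721547} \approx 5.5436 \cdot 10^{-5}$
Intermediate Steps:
$u{\left(I,l \right)} = \frac{13}{2 l}$
$\frac{1}{u{\left(-180,-20 \right)} + 18039} = \frac{1}{\frac{13}{2 \left(-20\right)} + 18039} = \frac{1}{\frac{13}{2} \left(- \frac{1}{20}\right) + 18039} = \frac{1}{- \frac{13}{40} + 18039} = \frac{1}{\frac{721547}{40}} = \frac{40}{721547}$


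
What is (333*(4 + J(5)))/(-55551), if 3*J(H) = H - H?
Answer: -444/18517 ≈ -0.023978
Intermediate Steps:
J(H) = 0 (J(H) = (H - H)/3 = (⅓)*0 = 0)
(333*(4 + J(5)))/(-55551) = (333*(4 + 0))/(-55551) = (333*4)*(-1/55551) = 1332*(-1/55551) = -444/18517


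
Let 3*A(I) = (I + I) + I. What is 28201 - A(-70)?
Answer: 28271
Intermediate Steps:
A(I) = I (A(I) = ((I + I) + I)/3 = (2*I + I)/3 = (3*I)/3 = I)
28201 - A(-70) = 28201 - 1*(-70) = 28201 + 70 = 28271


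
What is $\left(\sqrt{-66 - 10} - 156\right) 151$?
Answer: $-23556 + 302 i \sqrt{19} \approx -23556.0 + 1316.4 i$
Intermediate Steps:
$\left(\sqrt{-66 - 10} - 156\right) 151 = \left(\sqrt{-76} - 156\right) 151 = \left(2 i \sqrt{19} - 156\right) 151 = \left(-156 + 2 i \sqrt{19}\right) 151 = -23556 + 302 i \sqrt{19}$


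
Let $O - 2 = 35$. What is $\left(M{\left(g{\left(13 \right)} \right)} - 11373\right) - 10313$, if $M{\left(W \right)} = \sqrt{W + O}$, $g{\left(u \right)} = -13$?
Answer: $-21686 + 2 \sqrt{6} \approx -21681.0$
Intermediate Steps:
$O = 37$ ($O = 2 + 35 = 37$)
$M{\left(W \right)} = \sqrt{37 + W}$ ($M{\left(W \right)} = \sqrt{W + 37} = \sqrt{37 + W}$)
$\left(M{\left(g{\left(13 \right)} \right)} - 11373\right) - 10313 = \left(\sqrt{37 - 13} - 11373\right) - 10313 = \left(\sqrt{24} - 11373\right) - 10313 = \left(2 \sqrt{6} - 11373\right) - 10313 = \left(-11373 + 2 \sqrt{6}\right) - 10313 = -21686 + 2 \sqrt{6}$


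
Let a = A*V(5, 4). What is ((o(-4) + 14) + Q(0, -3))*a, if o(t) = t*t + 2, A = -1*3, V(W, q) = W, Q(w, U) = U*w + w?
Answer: -480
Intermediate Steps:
Q(w, U) = w + U*w
A = -3
o(t) = 2 + t² (o(t) = t² + 2 = 2 + t²)
a = -15 (a = -3*5 = -15)
((o(-4) + 14) + Q(0, -3))*a = (((2 + (-4)²) + 14) + 0*(1 - 3))*(-15) = (((2 + 16) + 14) + 0*(-2))*(-15) = ((18 + 14) + 0)*(-15) = (32 + 0)*(-15) = 32*(-15) = -480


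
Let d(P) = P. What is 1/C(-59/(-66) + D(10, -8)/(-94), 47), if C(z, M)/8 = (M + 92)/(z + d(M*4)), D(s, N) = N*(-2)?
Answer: 585421/3449424 ≈ 0.16972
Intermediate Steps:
D(s, N) = -2*N
C(z, M) = 8*(92 + M)/(z + 4*M) (C(z, M) = 8*((M + 92)/(z + M*4)) = 8*((92 + M)/(z + 4*M)) = 8*(92 + M)/(z + 4*M))
1/C(-59/(-66) + D(10, -8)/(-94), 47) = 1/(8*(92 + 47)/((-59/(-66) - 2*(-8)/(-94)) + 4*47)) = 1/(8*139/((-59*(-1/66) + 16*(-1/94)) + 188)) = 1/(8*139/((59/66 - 8/47) + 188)) = 1/(8*139/(2245/3102 + 188)) = 1/(8*139/(585421/3102)) = 1/(8*(3102/585421)*139) = 1/(3449424/585421) = 585421/3449424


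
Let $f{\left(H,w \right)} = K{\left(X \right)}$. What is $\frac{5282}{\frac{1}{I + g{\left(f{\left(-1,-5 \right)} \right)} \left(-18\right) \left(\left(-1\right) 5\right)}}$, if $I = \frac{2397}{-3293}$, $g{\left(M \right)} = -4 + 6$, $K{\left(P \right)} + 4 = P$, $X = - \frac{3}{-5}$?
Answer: $\frac{3118191726}{3293} \approx 9.4692 \cdot 10^{5}$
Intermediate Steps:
$X = \frac{3}{5}$ ($X = \left(-3\right) \left(- \frac{1}{5}\right) = \frac{3}{5} \approx 0.6$)
$K{\left(P \right)} = -4 + P$
$f{\left(H,w \right)} = - \frac{17}{5}$ ($f{\left(H,w \right)} = -4 + \frac{3}{5} = - \frac{17}{5}$)
$g{\left(M \right)} = 2$
$I = - \frac{2397}{3293}$ ($I = 2397 \left(- \frac{1}{3293}\right) = - \frac{2397}{3293} \approx -0.72791$)
$\frac{5282}{\frac{1}{I + g{\left(f{\left(-1,-5 \right)} \right)} \left(-18\right) \left(\left(-1\right) 5\right)}} = \frac{5282}{\frac{1}{- \frac{2397}{3293} + 2 \left(-18\right) \left(\left(-1\right) 5\right)}} = \frac{5282}{\frac{1}{- \frac{2397}{3293} - -180}} = \frac{5282}{\frac{1}{- \frac{2397}{3293} + 180}} = \frac{5282}{\frac{1}{\frac{590343}{3293}}} = \frac{5282}{\frac{3293}{590343}} = 5282 \cdot \frac{590343}{3293} = \frac{3118191726}{3293}$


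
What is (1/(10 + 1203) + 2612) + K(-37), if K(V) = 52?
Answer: 3231433/1213 ≈ 2664.0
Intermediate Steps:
(1/(10 + 1203) + 2612) + K(-37) = (1/(10 + 1203) + 2612) + 52 = (1/1213 + 2612) + 52 = 3168357/1213 + 52 = 3231433/1213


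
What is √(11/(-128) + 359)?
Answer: √91882/16 ≈ 18.945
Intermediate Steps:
√(11/(-128) + 359) = √(11*(-1/128) + 359) = √(-11/128 + 359) = √(45941/128) = √91882/16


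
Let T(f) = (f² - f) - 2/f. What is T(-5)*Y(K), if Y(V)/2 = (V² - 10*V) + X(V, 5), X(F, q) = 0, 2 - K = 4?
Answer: 7296/5 ≈ 1459.2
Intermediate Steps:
T(f) = f² - f - 2/f
K = -2 (K = 2 - 1*4 = 2 - 4 = -2)
Y(V) = -20*V + 2*V² (Y(V) = 2*((V² - 10*V) + 0) = 2*(V² - 10*V) = -20*V + 2*V²)
T(-5)*Y(K) = ((-5)² - 1*(-5) - 2/(-5))*(2*(-2)*(-10 - 2)) = (25 + 5 - 2*(-⅕))*(2*(-2)*(-12)) = (25 + 5 + ⅖)*48 = (152/5)*48 = 7296/5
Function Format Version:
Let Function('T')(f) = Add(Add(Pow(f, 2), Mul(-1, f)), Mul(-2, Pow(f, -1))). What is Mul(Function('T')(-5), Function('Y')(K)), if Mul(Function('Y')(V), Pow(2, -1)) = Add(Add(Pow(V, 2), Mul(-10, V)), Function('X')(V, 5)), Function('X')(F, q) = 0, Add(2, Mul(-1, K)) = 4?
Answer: Rational(7296, 5) ≈ 1459.2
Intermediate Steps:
Function('T')(f) = Add(Pow(f, 2), Mul(-1, f), Mul(-2, Pow(f, -1)))
K = -2 (K = Add(2, Mul(-1, 4)) = Add(2, -4) = -2)
Function('Y')(V) = Add(Mul(-20, V), Mul(2, Pow(V, 2))) (Function('Y')(V) = Mul(2, Add(Add(Pow(V, 2), Mul(-10, V)), 0)) = Mul(2, Add(Pow(V, 2), Mul(-10, V))) = Add(Mul(-20, V), Mul(2, Pow(V, 2))))
Mul(Function('T')(-5), Function('Y')(K)) = Mul(Add(Pow(-5, 2), Mul(-1, -5), Mul(-2, Pow(-5, -1))), Mul(2, -2, Add(-10, -2))) = Mul(Add(25, 5, Mul(-2, Rational(-1, 5))), Mul(2, -2, -12)) = Mul(Add(25, 5, Rational(2, 5)), 48) = Mul(Rational(152, 5), 48) = Rational(7296, 5)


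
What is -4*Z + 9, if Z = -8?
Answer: 41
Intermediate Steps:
-4*Z + 9 = -4*(-8) + 9 = 32 + 9 = 41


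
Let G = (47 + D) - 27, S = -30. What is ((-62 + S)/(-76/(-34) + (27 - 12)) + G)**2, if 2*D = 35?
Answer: 355209409/343396 ≈ 1034.4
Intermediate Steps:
D = 35/2 (D = (1/2)*35 = 35/2 ≈ 17.500)
G = 75/2 (G = (47 + 35/2) - 27 = 129/2 - 27 = 75/2 ≈ 37.500)
((-62 + S)/(-76/(-34) + (27 - 12)) + G)**2 = ((-62 - 30)/(-76/(-34) + (27 - 12)) + 75/2)**2 = (-92/(-76*(-1/34) + 15) + 75/2)**2 = (-92/(38/17 + 15) + 75/2)**2 = (-92/293/17 + 75/2)**2 = (-92*17/293 + 75/2)**2 = (-1564/293 + 75/2)**2 = (18847/586)**2 = 355209409/343396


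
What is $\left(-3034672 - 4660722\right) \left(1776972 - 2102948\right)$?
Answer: $2508513754544$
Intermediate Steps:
$\left(-3034672 - 4660722\right) \left(1776972 - 2102948\right) = \left(-7695394\right) \left(-325976\right) = 2508513754544$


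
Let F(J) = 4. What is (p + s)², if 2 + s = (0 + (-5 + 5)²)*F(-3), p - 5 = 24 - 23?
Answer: 16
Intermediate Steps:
p = 6 (p = 5 + (24 - 23) = 5 + 1 = 6)
s = -2 (s = -2 + (0 + (-5 + 5)²)*4 = -2 + (0 + 0²)*4 = -2 + (0 + 0)*4 = -2 + 0*4 = -2 + 0 = -2)
(p + s)² = (6 - 2)² = 4² = 16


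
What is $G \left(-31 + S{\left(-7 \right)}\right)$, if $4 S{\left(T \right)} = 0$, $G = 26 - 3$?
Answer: $-713$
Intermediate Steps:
$G = 23$ ($G = 26 - 3 = 23$)
$S{\left(T \right)} = 0$ ($S{\left(T \right)} = \frac{1}{4} \cdot 0 = 0$)
$G \left(-31 + S{\left(-7 \right)}\right) = 23 \left(-31 + 0\right) = 23 \left(-31\right) = -713$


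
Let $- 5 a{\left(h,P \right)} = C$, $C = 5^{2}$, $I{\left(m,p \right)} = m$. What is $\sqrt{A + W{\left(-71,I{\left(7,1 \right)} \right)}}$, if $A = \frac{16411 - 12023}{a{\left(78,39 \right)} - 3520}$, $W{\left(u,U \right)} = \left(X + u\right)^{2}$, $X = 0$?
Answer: $\frac{\sqrt{2504884317}}{705} \approx 70.991$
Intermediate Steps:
$C = 25$
$a{\left(h,P \right)} = -5$ ($a{\left(h,P \right)} = \left(- \frac{1}{5}\right) 25 = -5$)
$W{\left(u,U \right)} = u^{2}$ ($W{\left(u,U \right)} = \left(0 + u\right)^{2} = u^{2}$)
$A = - \frac{4388}{3525}$ ($A = \frac{16411 - 12023}{-5 - 3520} = \frac{4388}{-3525} = 4388 \left(- \frac{1}{3525}\right) = - \frac{4388}{3525} \approx -1.2448$)
$\sqrt{A + W{\left(-71,I{\left(7,1 \right)} \right)}} = \sqrt{- \frac{4388}{3525} + \left(-71\right)^{2}} = \sqrt{- \frac{4388}{3525} + 5041} = \sqrt{\frac{17765137}{3525}} = \frac{\sqrt{2504884317}}{705}$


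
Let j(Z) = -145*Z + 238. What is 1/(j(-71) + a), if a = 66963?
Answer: 1/77496 ≈ 1.2904e-5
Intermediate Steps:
j(Z) = 238 - 145*Z
1/(j(-71) + a) = 1/((238 - 145*(-71)) + 66963) = 1/((238 + 10295) + 66963) = 1/(10533 + 66963) = 1/77496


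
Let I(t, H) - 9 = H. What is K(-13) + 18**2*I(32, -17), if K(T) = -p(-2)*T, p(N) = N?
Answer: -2618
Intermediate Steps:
K(T) = 2*T (K(T) = -(-2)*T = 2*T)
I(t, H) = 9 + H
K(-13) + 18**2*I(32, -17) = 2*(-13) + 18**2*(9 - 17) = -26 + 324*(-8) = -26 - 2592 = -2618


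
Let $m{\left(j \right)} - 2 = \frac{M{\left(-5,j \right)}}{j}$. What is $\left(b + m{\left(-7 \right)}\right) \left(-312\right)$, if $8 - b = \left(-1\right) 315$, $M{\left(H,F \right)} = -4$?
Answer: $- \frac{711048}{7} \approx -1.0158 \cdot 10^{5}$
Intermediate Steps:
$m{\left(j \right)} = 2 - \frac{4}{j}$
$b = 323$ ($b = 8 - \left(-1\right) 315 = 8 - -315 = 8 + 315 = 323$)
$\left(b + m{\left(-7 \right)}\right) \left(-312\right) = \left(323 + \left(2 - \frac{4}{-7}\right)\right) \left(-312\right) = \left(323 + \left(2 - - \frac{4}{7}\right)\right) \left(-312\right) = \left(323 + \left(2 + \frac{4}{7}\right)\right) \left(-312\right) = \left(323 + \frac{18}{7}\right) \left(-312\right) = \frac{2279}{7} \left(-312\right) = - \frac{711048}{7}$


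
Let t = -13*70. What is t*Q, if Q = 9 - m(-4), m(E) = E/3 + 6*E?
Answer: -93730/3 ≈ -31243.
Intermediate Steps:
m(E) = 19*E/3 (m(E) = E*(⅓) + 6*E = E/3 + 6*E = 19*E/3)
t = -910
Q = 103/3 (Q = 9 - 19*(-4)/3 = 9 - 1*(-76/3) = 9 + 76/3 = 103/3 ≈ 34.333)
t*Q = -910*103/3 = -93730/3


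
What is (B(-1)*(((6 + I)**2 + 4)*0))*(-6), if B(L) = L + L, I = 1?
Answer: 0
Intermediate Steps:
B(L) = 2*L
(B(-1)*(((6 + I)**2 + 4)*0))*(-6) = ((2*(-1))*(((6 + 1)**2 + 4)*0))*(-6) = -2*(7**2 + 4)*0*(-6) = -2*(49 + 4)*0*(-6) = -106*0*(-6) = -2*0*(-6) = 0*(-6) = 0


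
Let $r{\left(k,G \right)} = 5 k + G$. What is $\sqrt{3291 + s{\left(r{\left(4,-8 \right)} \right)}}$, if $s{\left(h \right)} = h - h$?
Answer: $\sqrt{3291} \approx 57.367$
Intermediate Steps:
$r{\left(k,G \right)} = G + 5 k$
$s{\left(h \right)} = 0$
$\sqrt{3291 + s{\left(r{\left(4,-8 \right)} \right)}} = \sqrt{3291 + 0} = \sqrt{3291}$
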